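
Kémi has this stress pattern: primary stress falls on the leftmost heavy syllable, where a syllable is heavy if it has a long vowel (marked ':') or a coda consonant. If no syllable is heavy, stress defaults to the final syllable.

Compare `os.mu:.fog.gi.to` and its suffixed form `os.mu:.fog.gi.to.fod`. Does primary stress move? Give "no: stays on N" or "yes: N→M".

no: stays on 1

Base `os.mu:.fog.gi.to` (5 syllables):
  Weights: 1 os H, 2 mu: H, 3 fog H, 4 gi L, 5 to L.
  Heavy syllables in the domain: 1, 2, 3. The leftmost is syllable 1 (os).
  → primary stress on syllable 1.
Suffixed `os.mu:.fog.gi.to.fod` (6 syllables):
  Weights: 1 os H, 2 mu: H, 3 fog H, 4 gi L, 5 to L, 6 fod H.
  Heavy syllables in the domain: 1, 2, 3, 6. The leftmost is syllable 1 (os).
  → primary stress on syllable 1.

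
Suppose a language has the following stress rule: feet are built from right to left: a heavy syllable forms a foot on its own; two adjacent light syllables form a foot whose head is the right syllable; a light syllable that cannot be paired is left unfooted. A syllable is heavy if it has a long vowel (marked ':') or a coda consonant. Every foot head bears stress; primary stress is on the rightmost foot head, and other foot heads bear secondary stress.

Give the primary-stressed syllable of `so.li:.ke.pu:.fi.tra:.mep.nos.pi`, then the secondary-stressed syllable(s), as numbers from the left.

primary 8, secondary 2, 4, 6, 7

Weights: 1 so L, 2 li: H, 3 ke L, 4 pu: H, 5 fi L, 6 tra: H, 7 mep H, 8 nos H, 9 pi L.
Parse right to left (heavy = foot alone; LL = one foot; stranded L unfooted): so (ˈli:) ke (ˈpu:) fi (ˈtra:) (ˈmep) (ˈnos) pi.
Foot heads: 2, 4, 6, 7, 8.
Primary stress on the rightmost head = syllable 8.
Secondary stress on 2, 4, 6, 7: so.ˌli:.ke.ˌpu:.fi.ˌtra:.ˌmep.ˈnos.pi.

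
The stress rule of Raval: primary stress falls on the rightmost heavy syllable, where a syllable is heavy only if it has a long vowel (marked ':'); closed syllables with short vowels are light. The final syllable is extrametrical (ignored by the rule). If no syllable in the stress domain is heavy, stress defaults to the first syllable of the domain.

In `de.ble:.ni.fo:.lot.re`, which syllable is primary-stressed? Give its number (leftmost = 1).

4

The final syllable (6, re) is extrametrical; the stress domain is syllables 1–5.
Weights: 1 de L, 2 ble: H, 3 ni L, 4 fo: H, 5 lot L.
Heavy syllables in the domain: 2, 4. The rightmost is syllable 4 (fo:).
Primary stress: syllable 4 → de.ble:.ni.ˈfo:.lot.re.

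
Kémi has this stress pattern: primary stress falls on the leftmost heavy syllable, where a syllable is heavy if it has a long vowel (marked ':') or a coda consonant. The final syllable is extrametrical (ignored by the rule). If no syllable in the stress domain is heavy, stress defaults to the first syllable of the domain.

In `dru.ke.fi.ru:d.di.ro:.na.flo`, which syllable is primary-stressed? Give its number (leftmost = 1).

The final syllable (8, flo) is extrametrical; the stress domain is syllables 1–7.
Weights: 1 dru L, 2 ke L, 3 fi L, 4 ru:d H, 5 di L, 6 ro: H, 7 na L.
Heavy syllables in the domain: 4, 6. The leftmost is syllable 4 (ru:d).
Primary stress: syllable 4 → dru.ke.fi.ˈru:d.di.ro:.na.flo.

4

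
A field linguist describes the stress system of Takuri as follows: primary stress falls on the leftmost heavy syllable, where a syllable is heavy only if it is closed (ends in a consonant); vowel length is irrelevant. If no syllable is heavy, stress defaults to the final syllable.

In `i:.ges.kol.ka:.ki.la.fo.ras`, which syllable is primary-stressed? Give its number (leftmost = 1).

2

Weights: 1 i: L, 2 ges H, 3 kol H, 4 ka: L, 5 ki L, 6 la L, 7 fo L, 8 ras H.
Heavy syllables in the domain: 2, 3, 8. The leftmost is syllable 2 (ges).
Primary stress: syllable 2 → i:.ˈges.kol.ka:.ki.la.fo.ras.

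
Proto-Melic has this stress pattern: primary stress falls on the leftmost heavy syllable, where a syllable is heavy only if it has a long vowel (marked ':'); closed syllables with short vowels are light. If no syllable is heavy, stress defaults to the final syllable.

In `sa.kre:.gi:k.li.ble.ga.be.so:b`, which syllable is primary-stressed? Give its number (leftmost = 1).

Weights: 1 sa L, 2 kre: H, 3 gi:k H, 4 li L, 5 ble L, 6 ga L, 7 be L, 8 so:b H.
Heavy syllables in the domain: 2, 3, 8. The leftmost is syllable 2 (kre:).
Primary stress: syllable 2 → sa.ˈkre:.gi:k.li.ble.ga.be.so:b.

2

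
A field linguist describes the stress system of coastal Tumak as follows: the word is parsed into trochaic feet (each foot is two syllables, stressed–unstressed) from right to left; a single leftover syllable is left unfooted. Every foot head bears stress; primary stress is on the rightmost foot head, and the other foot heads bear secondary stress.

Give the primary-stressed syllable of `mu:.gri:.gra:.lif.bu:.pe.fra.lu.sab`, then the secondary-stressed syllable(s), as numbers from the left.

primary 8, secondary 2, 4, 6

Parse right to left into trochaic (ˈσσ) feet: mu: (ˈgri:.gra:) (ˈlif.bu:) (ˈpe.fra) (ˈlu.sab). Syllable 1 is left unfooted.
Foot heads (stressed positions): 2, 4, 6, 8.
End Rule Rightmost: primary stress on the rightmost head = syllable 8.
Secondary stress on 2, 4, 6: mu:.ˌgri:.gra:.ˌlif.bu:.ˌpe.fra.ˈlu.sab.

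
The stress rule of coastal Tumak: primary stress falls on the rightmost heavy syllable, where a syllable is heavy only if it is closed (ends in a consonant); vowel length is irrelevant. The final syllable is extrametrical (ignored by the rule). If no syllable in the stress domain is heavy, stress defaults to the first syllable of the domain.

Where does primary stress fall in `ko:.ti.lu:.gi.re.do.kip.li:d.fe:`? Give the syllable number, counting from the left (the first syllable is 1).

The final syllable (9, fe:) is extrametrical; the stress domain is syllables 1–8.
Weights: 1 ko: L, 2 ti L, 3 lu: L, 4 gi L, 5 re L, 6 do L, 7 kip H, 8 li:d H.
Heavy syllables in the domain: 7, 8. The rightmost is syllable 8 (li:d).
Primary stress: syllable 8 → ko:.ti.lu:.gi.re.do.kip.ˈli:d.fe:.

8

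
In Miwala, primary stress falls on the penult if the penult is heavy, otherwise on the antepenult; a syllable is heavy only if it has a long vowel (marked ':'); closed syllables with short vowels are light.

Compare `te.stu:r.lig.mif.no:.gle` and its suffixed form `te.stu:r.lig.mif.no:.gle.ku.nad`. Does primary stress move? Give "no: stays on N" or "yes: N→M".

yes: 5→6

Base `te.stu:r.lig.mif.no:.gle` (6 syllables):
  Weights: 4 mif L, 5 no: H, 6 gle L.
  The penult (syllable 5, no:) is heavy, so it takes stress.
  → primary stress on syllable 5.
Suffixed `te.stu:r.lig.mif.no:.gle.ku.nad` (8 syllables):
  Weights: 6 gle L, 7 ku L, 8 nad L.
  The penult (syllable 7, ku) is light, so stress falls on the antepenult (syllable 6, gle).
  → primary stress on syllable 6.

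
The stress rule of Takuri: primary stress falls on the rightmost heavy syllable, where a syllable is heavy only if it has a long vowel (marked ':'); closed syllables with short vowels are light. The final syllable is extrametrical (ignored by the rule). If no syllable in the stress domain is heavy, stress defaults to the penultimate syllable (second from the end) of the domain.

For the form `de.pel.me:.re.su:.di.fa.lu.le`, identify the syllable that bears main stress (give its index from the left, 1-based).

The final syllable (9, le) is extrametrical; the stress domain is syllables 1–8.
Weights: 1 de L, 2 pel L, 3 me: H, 4 re L, 5 su: H, 6 di L, 7 fa L, 8 lu L.
Heavy syllables in the domain: 3, 5. The rightmost is syllable 5 (su:).
Primary stress: syllable 5 → de.pel.me:.re.ˈsu:.di.fa.lu.le.

5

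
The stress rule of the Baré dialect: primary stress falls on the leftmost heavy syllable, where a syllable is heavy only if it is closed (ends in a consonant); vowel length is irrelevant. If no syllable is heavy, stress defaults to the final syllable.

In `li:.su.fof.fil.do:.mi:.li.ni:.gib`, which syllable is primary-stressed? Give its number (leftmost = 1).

3

Weights: 1 li: L, 2 su L, 3 fof H, 4 fil H, 5 do: L, 6 mi: L, 7 li L, 8 ni: L, 9 gib H.
Heavy syllables in the domain: 3, 4, 9. The leftmost is syllable 3 (fof).
Primary stress: syllable 3 → li:.su.ˈfof.fil.do:.mi:.li.ni:.gib.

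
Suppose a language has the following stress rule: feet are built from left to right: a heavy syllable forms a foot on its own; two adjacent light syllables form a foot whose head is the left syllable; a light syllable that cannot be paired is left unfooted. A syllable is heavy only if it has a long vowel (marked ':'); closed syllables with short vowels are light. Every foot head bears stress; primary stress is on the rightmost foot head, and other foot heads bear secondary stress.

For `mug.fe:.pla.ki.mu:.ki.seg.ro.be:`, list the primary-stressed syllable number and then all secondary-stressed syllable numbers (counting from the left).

primary 9, secondary 2, 3, 5, 6

Weights: 1 mug L, 2 fe: H, 3 pla L, 4 ki L, 5 mu: H, 6 ki L, 7 seg L, 8 ro L, 9 be: H.
Parse left to right (heavy = foot alone; LL = one foot; stranded L unfooted): mug (ˈfe:) (ˈpla.ki) (ˈmu:) (ˈki.seg) ro (ˈbe:).
Foot heads: 2, 3, 5, 6, 9.
Primary stress on the rightmost head = syllable 9.
Secondary stress on 2, 3, 5, 6: mug.ˌfe:.ˌpla.ki.ˌmu:.ˌki.seg.ro.ˈbe:.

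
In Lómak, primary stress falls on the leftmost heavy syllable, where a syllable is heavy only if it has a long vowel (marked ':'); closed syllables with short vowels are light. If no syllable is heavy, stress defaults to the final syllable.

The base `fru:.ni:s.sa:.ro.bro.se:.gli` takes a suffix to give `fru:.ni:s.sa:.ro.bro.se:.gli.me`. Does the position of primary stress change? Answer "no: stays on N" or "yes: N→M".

no: stays on 1

Base `fru:.ni:s.sa:.ro.bro.se:.gli` (7 syllables):
  Weights: 1 fru: H, 2 ni:s H, 3 sa: H, 4 ro L, 5 bro L, 6 se: H, 7 gli L.
  Heavy syllables in the domain: 1, 2, 3, 6. The leftmost is syllable 1 (fru:).
  → primary stress on syllable 1.
Suffixed `fru:.ni:s.sa:.ro.bro.se:.gli.me` (8 syllables):
  Weights: 1 fru: H, 2 ni:s H, 3 sa: H, 4 ro L, 5 bro L, 6 se: H, 7 gli L, 8 me L.
  Heavy syllables in the domain: 1, 2, 3, 6. The leftmost is syllable 1 (fru:).
  → primary stress on syllable 1.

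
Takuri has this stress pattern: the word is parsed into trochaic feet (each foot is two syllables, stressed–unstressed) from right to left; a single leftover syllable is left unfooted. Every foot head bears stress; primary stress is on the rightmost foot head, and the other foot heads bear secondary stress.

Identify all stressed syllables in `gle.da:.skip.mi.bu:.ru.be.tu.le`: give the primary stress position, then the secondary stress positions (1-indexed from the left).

primary 8, secondary 2, 4, 6

Parse right to left into trochaic (ˈσσ) feet: gle (ˈda:.skip) (ˈmi.bu:) (ˈru.be) (ˈtu.le). Syllable 1 is left unfooted.
Foot heads (stressed positions): 2, 4, 6, 8.
End Rule Rightmost: primary stress on the rightmost head = syllable 8.
Secondary stress on 2, 4, 6: gle.ˌda:.skip.ˌmi.bu:.ˌru.be.ˈtu.le.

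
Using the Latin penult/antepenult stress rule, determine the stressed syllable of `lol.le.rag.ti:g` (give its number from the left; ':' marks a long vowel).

3

Classical Latin: stress the penult if heavy (long vowel or closed), else the antepenult.
Weights: 2 le L, 3 rag H, 4 ti:g H.
The penult (syllable 3, rag) is heavy, so it takes stress.
Stress on syllable 3: lol.le.ˈrag.ti:g.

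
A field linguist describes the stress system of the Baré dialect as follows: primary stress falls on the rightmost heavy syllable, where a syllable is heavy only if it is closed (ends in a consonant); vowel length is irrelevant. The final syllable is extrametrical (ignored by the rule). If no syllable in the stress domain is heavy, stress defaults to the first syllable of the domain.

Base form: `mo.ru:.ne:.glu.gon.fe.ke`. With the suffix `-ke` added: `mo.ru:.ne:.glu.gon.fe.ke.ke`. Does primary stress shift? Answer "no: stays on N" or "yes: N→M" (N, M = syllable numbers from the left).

Base `mo.ru:.ne:.glu.gon.fe.ke` (7 syllables):
  The final syllable (7, ke) is extrametrical; the stress domain is syllables 1–6.
  Weights: 1 mo L, 2 ru: L, 3 ne: L, 4 glu L, 5 gon H, 6 fe L.
  Heavy syllables in the domain: 5. The rightmost is syllable 5 (gon).
  → primary stress on syllable 5.
Suffixed `mo.ru:.ne:.glu.gon.fe.ke.ke` (8 syllables):
  The final syllable (8, ke) is extrametrical; the stress domain is syllables 1–7.
  Weights: 1 mo L, 2 ru: L, 3 ne: L, 4 glu L, 5 gon H, 6 fe L, 7 ke L.
  Heavy syllables in the domain: 5. The rightmost is syllable 5 (gon).
  → primary stress on syllable 5.

no: stays on 5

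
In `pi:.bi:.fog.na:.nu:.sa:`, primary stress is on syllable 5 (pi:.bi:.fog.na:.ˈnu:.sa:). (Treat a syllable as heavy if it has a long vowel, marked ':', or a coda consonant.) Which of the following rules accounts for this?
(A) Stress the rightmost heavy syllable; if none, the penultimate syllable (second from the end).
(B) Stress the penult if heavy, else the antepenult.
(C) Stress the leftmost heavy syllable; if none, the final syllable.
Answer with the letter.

B

Rule A → syllable 6 (observed: 5).
Rule B → syllable 5 ✓.
Rule C → syllable 1 (observed: 5).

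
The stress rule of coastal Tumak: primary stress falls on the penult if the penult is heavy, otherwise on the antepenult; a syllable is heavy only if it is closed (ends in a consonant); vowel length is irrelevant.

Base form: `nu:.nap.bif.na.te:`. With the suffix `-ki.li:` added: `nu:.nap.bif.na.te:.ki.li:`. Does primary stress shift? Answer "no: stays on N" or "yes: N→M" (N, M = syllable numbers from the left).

yes: 3→5

Base `nu:.nap.bif.na.te:` (5 syllables):
  Weights: 3 bif H, 4 na L, 5 te: L.
  The penult (syllable 4, na) is light, so stress falls on the antepenult (syllable 3, bif).
  → primary stress on syllable 3.
Suffixed `nu:.nap.bif.na.te:.ki.li:` (7 syllables):
  Weights: 5 te: L, 6 ki L, 7 li: L.
  The penult (syllable 6, ki) is light, so stress falls on the antepenult (syllable 5, te:).
  → primary stress on syllable 5.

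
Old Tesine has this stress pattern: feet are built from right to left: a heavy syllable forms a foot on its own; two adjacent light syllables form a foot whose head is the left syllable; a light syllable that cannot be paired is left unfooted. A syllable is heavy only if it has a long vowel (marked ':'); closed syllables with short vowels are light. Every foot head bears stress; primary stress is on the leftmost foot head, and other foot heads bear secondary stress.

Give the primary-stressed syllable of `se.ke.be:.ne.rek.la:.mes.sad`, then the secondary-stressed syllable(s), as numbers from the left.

Weights: 1 se L, 2 ke L, 3 be: H, 4 ne L, 5 rek L, 6 la: H, 7 mes L, 8 sad L.
Parse right to left (heavy = foot alone; LL = one foot; stranded L unfooted): (ˈse.ke) (ˈbe:) (ˈne.rek) (ˈla:) (ˈmes.sad).
Foot heads: 1, 3, 4, 6, 7.
Primary stress on the leftmost head = syllable 1.
Secondary stress on 3, 4, 6, 7: ˈse.ke.ˌbe:.ˌne.rek.ˌla:.ˌmes.sad.

primary 1, secondary 3, 4, 6, 7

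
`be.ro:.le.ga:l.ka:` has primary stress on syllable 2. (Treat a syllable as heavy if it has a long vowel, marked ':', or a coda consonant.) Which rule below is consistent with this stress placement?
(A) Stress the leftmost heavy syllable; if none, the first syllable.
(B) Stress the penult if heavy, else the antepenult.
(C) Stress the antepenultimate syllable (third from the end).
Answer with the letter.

A

Rule A → syllable 2 ✓.
Rule B → syllable 4 (observed: 2).
Rule C → syllable 3 (observed: 2).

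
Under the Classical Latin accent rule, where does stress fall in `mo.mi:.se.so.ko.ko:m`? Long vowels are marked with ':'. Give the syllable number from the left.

Classical Latin: stress the penult if heavy (long vowel or closed), else the antepenult.
Weights: 4 so L, 5 ko L, 6 ko:m H.
The penult (syllable 5, ko) is light, so stress falls on the antepenult (syllable 4, so).
Stress on syllable 4: mo.mi:.se.ˈso.ko.ko:m.

4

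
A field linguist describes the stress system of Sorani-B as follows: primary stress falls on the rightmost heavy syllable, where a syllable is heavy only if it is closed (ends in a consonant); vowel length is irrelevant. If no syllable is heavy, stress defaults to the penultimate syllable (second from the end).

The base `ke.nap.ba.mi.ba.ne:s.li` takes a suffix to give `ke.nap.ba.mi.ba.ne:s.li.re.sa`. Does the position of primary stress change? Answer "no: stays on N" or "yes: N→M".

no: stays on 6

Base `ke.nap.ba.mi.ba.ne:s.li` (7 syllables):
  Weights: 1 ke L, 2 nap H, 3 ba L, 4 mi L, 5 ba L, 6 ne:s H, 7 li L.
  Heavy syllables in the domain: 2, 6. The rightmost is syllable 6 (ne:s).
  → primary stress on syllable 6.
Suffixed `ke.nap.ba.mi.ba.ne:s.li.re.sa` (9 syllables):
  Weights: 1 ke L, 2 nap H, 3 ba L, 4 mi L, 5 ba L, 6 ne:s H, 7 li L, 8 re L, 9 sa L.
  Heavy syllables in the domain: 2, 6. The rightmost is syllable 6 (ne:s).
  → primary stress on syllable 6.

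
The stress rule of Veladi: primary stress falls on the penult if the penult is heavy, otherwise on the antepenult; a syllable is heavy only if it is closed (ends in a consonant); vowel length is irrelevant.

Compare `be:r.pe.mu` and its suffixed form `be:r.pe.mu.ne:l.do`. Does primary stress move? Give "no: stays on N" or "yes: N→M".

yes: 1→4

Base `be:r.pe.mu` (3 syllables):
  Weights: 1 be:r H, 2 pe L, 3 mu L.
  The penult (syllable 2, pe) is light, so stress falls on the antepenult (syllable 1, be:r).
  → primary stress on syllable 1.
Suffixed `be:r.pe.mu.ne:l.do` (5 syllables):
  Weights: 3 mu L, 4 ne:l H, 5 do L.
  The penult (syllable 4, ne:l) is heavy, so it takes stress.
  → primary stress on syllable 4.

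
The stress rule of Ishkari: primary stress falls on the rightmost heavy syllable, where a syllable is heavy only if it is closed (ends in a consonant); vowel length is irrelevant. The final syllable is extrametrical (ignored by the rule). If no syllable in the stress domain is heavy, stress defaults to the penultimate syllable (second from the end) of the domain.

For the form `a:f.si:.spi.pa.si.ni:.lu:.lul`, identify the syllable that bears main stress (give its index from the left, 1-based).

1

The final syllable (8, lul) is extrametrical; the stress domain is syllables 1–7.
Weights: 1 a:f H, 2 si: L, 3 spi L, 4 pa L, 5 si L, 6 ni: L, 7 lu: L.
Heavy syllables in the domain: 1. The rightmost is syllable 1 (a:f).
Primary stress: syllable 1 → ˈa:f.si:.spi.pa.si.ni:.lu:.lul.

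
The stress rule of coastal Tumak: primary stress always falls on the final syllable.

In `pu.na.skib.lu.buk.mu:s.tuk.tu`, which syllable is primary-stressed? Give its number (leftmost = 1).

The word has 8 syllables; the final syllable is syllable 8 (tu).
Primary stress: syllable 8 → pu.na.skib.lu.buk.mu:s.tuk.ˈtu.

8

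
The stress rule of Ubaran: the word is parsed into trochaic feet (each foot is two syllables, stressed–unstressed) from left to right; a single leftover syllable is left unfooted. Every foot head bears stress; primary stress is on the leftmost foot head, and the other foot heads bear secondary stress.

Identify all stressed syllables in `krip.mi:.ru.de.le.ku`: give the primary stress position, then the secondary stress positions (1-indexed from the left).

primary 1, secondary 3, 5

Parse left to right into trochaic (ˈσσ) feet: (ˈkrip.mi:) (ˈru.de) (ˈle.ku).
Foot heads (stressed positions): 1, 3, 5.
End Rule Leftmost: primary stress on the leftmost head = syllable 1.
Secondary stress on 3, 5: ˈkrip.mi:.ˌru.de.ˌle.ku.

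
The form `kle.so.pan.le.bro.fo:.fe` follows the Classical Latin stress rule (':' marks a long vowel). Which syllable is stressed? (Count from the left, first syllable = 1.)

6

Classical Latin: stress the penult if heavy (long vowel or closed), else the antepenult.
Weights: 5 bro L, 6 fo: H, 7 fe L.
The penult (syllable 6, fo:) is heavy, so it takes stress.
Stress on syllable 6: kle.so.pan.le.bro.ˈfo:.fe.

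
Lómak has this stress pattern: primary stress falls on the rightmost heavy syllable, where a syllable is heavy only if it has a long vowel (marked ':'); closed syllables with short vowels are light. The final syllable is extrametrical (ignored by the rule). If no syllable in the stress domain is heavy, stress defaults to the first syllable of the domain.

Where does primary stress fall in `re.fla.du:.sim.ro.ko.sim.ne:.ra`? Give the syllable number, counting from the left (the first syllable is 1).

The final syllable (9, ra) is extrametrical; the stress domain is syllables 1–8.
Weights: 1 re L, 2 fla L, 3 du: H, 4 sim L, 5 ro L, 6 ko L, 7 sim L, 8 ne: H.
Heavy syllables in the domain: 3, 8. The rightmost is syllable 8 (ne:).
Primary stress: syllable 8 → re.fla.du:.sim.ro.ko.sim.ˈne:.ra.

8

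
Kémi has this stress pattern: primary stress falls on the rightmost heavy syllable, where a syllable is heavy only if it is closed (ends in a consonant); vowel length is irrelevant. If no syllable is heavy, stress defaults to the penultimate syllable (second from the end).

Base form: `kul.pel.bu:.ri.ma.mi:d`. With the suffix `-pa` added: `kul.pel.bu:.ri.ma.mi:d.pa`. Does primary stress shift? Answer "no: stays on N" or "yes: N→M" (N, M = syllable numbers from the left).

no: stays on 6

Base `kul.pel.bu:.ri.ma.mi:d` (6 syllables):
  Weights: 1 kul H, 2 pel H, 3 bu: L, 4 ri L, 5 ma L, 6 mi:d H.
  Heavy syllables in the domain: 1, 2, 6. The rightmost is syllable 6 (mi:d).
  → primary stress on syllable 6.
Suffixed `kul.pel.bu:.ri.ma.mi:d.pa` (7 syllables):
  Weights: 1 kul H, 2 pel H, 3 bu: L, 4 ri L, 5 ma L, 6 mi:d H, 7 pa L.
  Heavy syllables in the domain: 1, 2, 6. The rightmost is syllable 6 (mi:d).
  → primary stress on syllable 6.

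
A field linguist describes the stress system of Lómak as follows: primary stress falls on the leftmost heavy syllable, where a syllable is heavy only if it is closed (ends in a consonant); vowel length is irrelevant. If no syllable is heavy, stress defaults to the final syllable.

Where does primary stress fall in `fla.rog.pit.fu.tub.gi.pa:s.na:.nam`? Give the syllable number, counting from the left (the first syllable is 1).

Weights: 1 fla L, 2 rog H, 3 pit H, 4 fu L, 5 tub H, 6 gi L, 7 pa:s H, 8 na: L, 9 nam H.
Heavy syllables in the domain: 2, 3, 5, 7, 9. The leftmost is syllable 2 (rog).
Primary stress: syllable 2 → fla.ˈrog.pit.fu.tub.gi.pa:s.na:.nam.

2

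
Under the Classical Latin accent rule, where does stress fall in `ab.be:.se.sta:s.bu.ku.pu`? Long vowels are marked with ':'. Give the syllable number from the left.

Classical Latin: stress the penult if heavy (long vowel or closed), else the antepenult.
Weights: 5 bu L, 6 ku L, 7 pu L.
The penult (syllable 6, ku) is light, so stress falls on the antepenult (syllable 5, bu).
Stress on syllable 5: ab.be:.se.sta:s.ˈbu.ku.pu.

5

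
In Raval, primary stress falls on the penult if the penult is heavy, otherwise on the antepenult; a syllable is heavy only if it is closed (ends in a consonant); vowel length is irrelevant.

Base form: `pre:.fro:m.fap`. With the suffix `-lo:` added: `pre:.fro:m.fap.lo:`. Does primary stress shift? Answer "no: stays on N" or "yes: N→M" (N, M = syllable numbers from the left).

Base `pre:.fro:m.fap` (3 syllables):
  Weights: 1 pre: L, 2 fro:m H, 3 fap H.
  The penult (syllable 2, fro:m) is heavy, so it takes stress.
  → primary stress on syllable 2.
Suffixed `pre:.fro:m.fap.lo:` (4 syllables):
  Weights: 2 fro:m H, 3 fap H, 4 lo: L.
  The penult (syllable 3, fap) is heavy, so it takes stress.
  → primary stress on syllable 3.

yes: 2→3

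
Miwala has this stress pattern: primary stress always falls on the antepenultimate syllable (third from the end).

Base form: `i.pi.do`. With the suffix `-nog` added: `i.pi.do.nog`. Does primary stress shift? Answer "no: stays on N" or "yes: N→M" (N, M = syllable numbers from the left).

yes: 1→2

Base `i.pi.do` (3 syllables):
  The word has 3 syllables; the antepenultimate syllable (third from the end) is syllable 1 (i).
  → primary stress on syllable 1.
Suffixed `i.pi.do.nog` (4 syllables):
  The word has 4 syllables; the antepenultimate syllable (third from the end) is syllable 2 (pi).
  → primary stress on syllable 2.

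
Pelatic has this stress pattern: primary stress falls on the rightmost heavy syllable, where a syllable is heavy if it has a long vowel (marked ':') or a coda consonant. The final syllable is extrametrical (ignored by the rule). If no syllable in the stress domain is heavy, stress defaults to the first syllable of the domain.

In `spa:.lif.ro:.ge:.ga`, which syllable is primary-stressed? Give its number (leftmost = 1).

The final syllable (5, ga) is extrametrical; the stress domain is syllables 1–4.
Weights: 1 spa: H, 2 lif H, 3 ro: H, 4 ge: H.
Heavy syllables in the domain: 1, 2, 3, 4. The rightmost is syllable 4 (ge:).
Primary stress: syllable 4 → spa:.lif.ro:.ˈge:.ga.

4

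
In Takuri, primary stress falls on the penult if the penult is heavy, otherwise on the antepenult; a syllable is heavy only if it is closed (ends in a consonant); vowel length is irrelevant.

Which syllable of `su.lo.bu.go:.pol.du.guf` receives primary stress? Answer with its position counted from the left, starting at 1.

Weights: 5 pol H, 6 du L, 7 guf H.
The penult (syllable 6, du) is light, so stress falls on the antepenult (syllable 5, pol).
Primary stress: syllable 5 → su.lo.bu.go:.ˈpol.du.guf.

5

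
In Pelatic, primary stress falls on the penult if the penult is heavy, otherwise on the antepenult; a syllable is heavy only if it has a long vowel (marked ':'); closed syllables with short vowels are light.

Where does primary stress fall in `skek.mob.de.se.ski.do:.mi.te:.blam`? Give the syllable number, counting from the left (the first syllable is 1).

8

Weights: 7 mi L, 8 te: H, 9 blam L.
The penult (syllable 8, te:) is heavy, so it takes stress.
Primary stress: syllable 8 → skek.mob.de.se.ski.do:.mi.ˈte:.blam.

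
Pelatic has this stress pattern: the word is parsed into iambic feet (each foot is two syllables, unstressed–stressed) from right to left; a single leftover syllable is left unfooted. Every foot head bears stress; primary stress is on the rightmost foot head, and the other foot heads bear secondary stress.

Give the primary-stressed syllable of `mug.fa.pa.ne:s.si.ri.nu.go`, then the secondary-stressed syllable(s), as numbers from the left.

primary 8, secondary 2, 4, 6

Parse right to left into iambic (σˈσ) feet: (mug.ˈfa) (pa.ˈne:s) (si.ˈri) (nu.ˈgo).
Foot heads (stressed positions): 2, 4, 6, 8.
End Rule Rightmost: primary stress on the rightmost head = syllable 8.
Secondary stress on 2, 4, 6: mug.ˌfa.pa.ˌne:s.si.ˌri.nu.ˈgo.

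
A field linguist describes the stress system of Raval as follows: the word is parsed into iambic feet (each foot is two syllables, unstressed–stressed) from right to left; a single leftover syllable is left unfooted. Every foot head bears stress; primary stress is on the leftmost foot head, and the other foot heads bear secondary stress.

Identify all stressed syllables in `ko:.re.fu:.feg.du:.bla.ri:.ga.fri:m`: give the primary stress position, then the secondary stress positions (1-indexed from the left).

Parse right to left into iambic (σˈσ) feet: ko: (re.ˈfu:) (feg.ˈdu:) (bla.ˈri:) (ga.ˈfri:m). Syllable 1 is left unfooted.
Foot heads (stressed positions): 3, 5, 7, 9.
End Rule Leftmost: primary stress on the leftmost head = syllable 3.
Secondary stress on 5, 7, 9: ko:.re.ˈfu:.feg.ˌdu:.bla.ˌri:.ga.ˌfri:m.

primary 3, secondary 5, 7, 9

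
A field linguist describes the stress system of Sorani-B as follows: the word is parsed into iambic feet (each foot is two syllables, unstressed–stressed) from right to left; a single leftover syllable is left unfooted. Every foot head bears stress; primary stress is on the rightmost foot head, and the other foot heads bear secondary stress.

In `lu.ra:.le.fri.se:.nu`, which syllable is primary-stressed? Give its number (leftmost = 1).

Parse right to left into iambic (σˈσ) feet: (lu.ˈra:) (le.ˈfri) (se:.ˈnu).
Foot heads (stressed positions): 2, 4, 6.
End Rule Rightmost: primary stress on the rightmost head = syllable 6.
Primary stress: syllable 6 → lu.ra:.le.fri.se:.ˈnu.

6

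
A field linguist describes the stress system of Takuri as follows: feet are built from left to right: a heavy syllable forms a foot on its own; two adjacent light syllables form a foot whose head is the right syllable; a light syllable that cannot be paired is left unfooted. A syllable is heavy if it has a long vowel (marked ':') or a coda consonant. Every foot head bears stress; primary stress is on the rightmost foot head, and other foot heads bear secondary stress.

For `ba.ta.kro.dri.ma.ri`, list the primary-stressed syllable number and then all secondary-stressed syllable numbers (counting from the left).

primary 6, secondary 2, 4

Weights: 1 ba L, 2 ta L, 3 kro L, 4 dri L, 5 ma L, 6 ri L.
Parse left to right (heavy = foot alone; LL = one foot; stranded L unfooted): (ba.ˈta) (kro.ˈdri) (ma.ˈri).
Foot heads: 2, 4, 6.
Primary stress on the rightmost head = syllable 6.
Secondary stress on 2, 4: ba.ˌta.kro.ˌdri.ma.ˈri.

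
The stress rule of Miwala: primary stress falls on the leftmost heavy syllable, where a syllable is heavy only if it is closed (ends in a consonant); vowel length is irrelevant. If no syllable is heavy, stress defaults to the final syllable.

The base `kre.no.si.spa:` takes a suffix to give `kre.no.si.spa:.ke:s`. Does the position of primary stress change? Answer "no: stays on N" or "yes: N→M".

yes: 4→5

Base `kre.no.si.spa:` (4 syllables):
  Weights: 1 kre L, 2 no L, 3 si L, 4 spa: L.
  No heavy syllable in the domain; default to the final syllable = syllable 4.
  → primary stress on syllable 4.
Suffixed `kre.no.si.spa:.ke:s` (5 syllables):
  Weights: 1 kre L, 2 no L, 3 si L, 4 spa: L, 5 ke:s H.
  Heavy syllables in the domain: 5. The leftmost is syllable 5 (ke:s).
  → primary stress on syllable 5.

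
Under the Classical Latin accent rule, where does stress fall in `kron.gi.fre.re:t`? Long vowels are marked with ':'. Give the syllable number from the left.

Classical Latin: stress the penult if heavy (long vowel or closed), else the antepenult.
Weights: 2 gi L, 3 fre L, 4 re:t H.
The penult (syllable 3, fre) is light, so stress falls on the antepenult (syllable 2, gi).
Stress on syllable 2: kron.ˈgi.fre.re:t.

2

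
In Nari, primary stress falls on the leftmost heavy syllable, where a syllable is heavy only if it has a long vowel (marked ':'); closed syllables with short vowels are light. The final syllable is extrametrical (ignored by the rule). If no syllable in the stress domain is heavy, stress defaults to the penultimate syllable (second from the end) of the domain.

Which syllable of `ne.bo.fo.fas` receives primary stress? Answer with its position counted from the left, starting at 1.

The final syllable (4, fas) is extrametrical; the stress domain is syllables 1–3.
Weights: 1 ne L, 2 bo L, 3 fo L.
No heavy syllable in the domain; default to the penultimate syllable (second from the end) of the domain = syllable 2.
Primary stress: syllable 2 → ne.ˈbo.fo.fas.

2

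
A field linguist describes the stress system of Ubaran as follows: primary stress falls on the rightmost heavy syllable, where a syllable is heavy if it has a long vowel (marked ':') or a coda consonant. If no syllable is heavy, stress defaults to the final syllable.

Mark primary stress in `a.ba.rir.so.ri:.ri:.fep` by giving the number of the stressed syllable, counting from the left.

Weights: 1 a L, 2 ba L, 3 rir H, 4 so L, 5 ri: H, 6 ri: H, 7 fep H.
Heavy syllables in the domain: 3, 5, 6, 7. The rightmost is syllable 7 (fep).
Primary stress: syllable 7 → a.ba.rir.so.ri:.ri:.ˈfep.

7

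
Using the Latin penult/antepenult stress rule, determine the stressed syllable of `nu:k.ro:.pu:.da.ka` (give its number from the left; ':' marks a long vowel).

3

Classical Latin: stress the penult if heavy (long vowel or closed), else the antepenult.
Weights: 3 pu: H, 4 da L, 5 ka L.
The penult (syllable 4, da) is light, so stress falls on the antepenult (syllable 3, pu:).
Stress on syllable 3: nu:k.ro:.ˈpu:.da.ka.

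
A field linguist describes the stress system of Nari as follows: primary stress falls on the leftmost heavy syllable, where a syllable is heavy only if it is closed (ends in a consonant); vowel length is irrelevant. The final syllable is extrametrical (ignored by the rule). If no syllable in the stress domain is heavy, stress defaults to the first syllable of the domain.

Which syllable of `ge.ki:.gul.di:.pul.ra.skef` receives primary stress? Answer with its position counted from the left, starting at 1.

The final syllable (7, skef) is extrametrical; the stress domain is syllables 1–6.
Weights: 1 ge L, 2 ki: L, 3 gul H, 4 di: L, 5 pul H, 6 ra L.
Heavy syllables in the domain: 3, 5. The leftmost is syllable 3 (gul).
Primary stress: syllable 3 → ge.ki:.ˈgul.di:.pul.ra.skef.

3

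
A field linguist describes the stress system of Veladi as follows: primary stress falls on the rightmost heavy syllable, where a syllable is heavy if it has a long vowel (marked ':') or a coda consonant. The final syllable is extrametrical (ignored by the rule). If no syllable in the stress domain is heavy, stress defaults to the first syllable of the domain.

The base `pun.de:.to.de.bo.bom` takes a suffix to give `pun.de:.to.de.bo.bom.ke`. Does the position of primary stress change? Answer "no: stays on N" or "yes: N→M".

Base `pun.de:.to.de.bo.bom` (6 syllables):
  The final syllable (6, bom) is extrametrical; the stress domain is syllables 1–5.
  Weights: 1 pun H, 2 de: H, 3 to L, 4 de L, 5 bo L.
  Heavy syllables in the domain: 1, 2. The rightmost is syllable 2 (de:).
  → primary stress on syllable 2.
Suffixed `pun.de:.to.de.bo.bom.ke` (7 syllables):
  The final syllable (7, ke) is extrametrical; the stress domain is syllables 1–6.
  Weights: 1 pun H, 2 de: H, 3 to L, 4 de L, 5 bo L, 6 bom H.
  Heavy syllables in the domain: 1, 2, 6. The rightmost is syllable 6 (bom).
  → primary stress on syllable 6.

yes: 2→6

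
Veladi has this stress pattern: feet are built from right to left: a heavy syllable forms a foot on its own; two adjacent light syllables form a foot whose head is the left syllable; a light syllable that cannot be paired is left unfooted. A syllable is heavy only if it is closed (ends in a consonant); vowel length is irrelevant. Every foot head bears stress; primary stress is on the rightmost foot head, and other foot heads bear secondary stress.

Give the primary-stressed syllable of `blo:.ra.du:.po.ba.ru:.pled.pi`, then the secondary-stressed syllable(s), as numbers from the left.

Weights: 1 blo: L, 2 ra L, 3 du: L, 4 po L, 5 ba L, 6 ru: L, 7 pled H, 8 pi L.
Parse right to left (heavy = foot alone; LL = one foot; stranded L unfooted): (ˈblo:.ra) (ˈdu:.po) (ˈba.ru:) (ˈpled) pi.
Foot heads: 1, 3, 5, 7.
Primary stress on the rightmost head = syllable 7.
Secondary stress on 1, 3, 5: ˌblo:.ra.ˌdu:.po.ˌba.ru:.ˈpled.pi.

primary 7, secondary 1, 3, 5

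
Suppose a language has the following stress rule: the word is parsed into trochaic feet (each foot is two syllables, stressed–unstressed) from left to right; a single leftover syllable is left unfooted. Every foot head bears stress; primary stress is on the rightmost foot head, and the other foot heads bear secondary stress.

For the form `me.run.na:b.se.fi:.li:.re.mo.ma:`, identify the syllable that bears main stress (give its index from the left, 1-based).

Parse left to right into trochaic (ˈσσ) feet: (ˈme.run) (ˈna:b.se) (ˈfi:.li:) (ˈre.mo) ma:. Syllable 9 is left unfooted.
Foot heads (stressed positions): 1, 3, 5, 7.
End Rule Rightmost: primary stress on the rightmost head = syllable 7.
Primary stress: syllable 7 → me.run.na:b.se.fi:.li:.ˈre.mo.ma:.

7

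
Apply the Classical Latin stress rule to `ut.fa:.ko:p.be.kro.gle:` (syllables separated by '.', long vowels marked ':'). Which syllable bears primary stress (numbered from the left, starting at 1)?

4

Classical Latin: stress the penult if heavy (long vowel or closed), else the antepenult.
Weights: 4 be L, 5 kro L, 6 gle: H.
The penult (syllable 5, kro) is light, so stress falls on the antepenult (syllable 4, be).
Stress on syllable 4: ut.fa:.ko:p.ˈbe.kro.gle:.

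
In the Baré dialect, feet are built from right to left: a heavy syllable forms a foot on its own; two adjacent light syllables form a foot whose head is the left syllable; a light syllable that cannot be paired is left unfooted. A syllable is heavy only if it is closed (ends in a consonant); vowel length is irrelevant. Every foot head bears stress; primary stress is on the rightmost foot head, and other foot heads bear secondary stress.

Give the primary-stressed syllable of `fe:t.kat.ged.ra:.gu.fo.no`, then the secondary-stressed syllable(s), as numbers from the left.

primary 6, secondary 1, 2, 3, 4

Weights: 1 fe:t H, 2 kat H, 3 ged H, 4 ra: L, 5 gu L, 6 fo L, 7 no L.
Parse right to left (heavy = foot alone; LL = one foot; stranded L unfooted): (ˈfe:t) (ˈkat) (ˈged) (ˈra:.gu) (ˈfo.no).
Foot heads: 1, 2, 3, 4, 6.
Primary stress on the rightmost head = syllable 6.
Secondary stress on 1, 2, 3, 4: ˌfe:t.ˌkat.ˌged.ˌra:.gu.ˈfo.no.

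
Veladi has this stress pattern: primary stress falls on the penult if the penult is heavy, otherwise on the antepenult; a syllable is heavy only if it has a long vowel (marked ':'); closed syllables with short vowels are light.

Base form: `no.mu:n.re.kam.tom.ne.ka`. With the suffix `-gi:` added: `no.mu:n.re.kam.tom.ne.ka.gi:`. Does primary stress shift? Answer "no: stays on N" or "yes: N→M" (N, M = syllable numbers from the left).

Base `no.mu:n.re.kam.tom.ne.ka` (7 syllables):
  Weights: 5 tom L, 6 ne L, 7 ka L.
  The penult (syllable 6, ne) is light, so stress falls on the antepenult (syllable 5, tom).
  → primary stress on syllable 5.
Suffixed `no.mu:n.re.kam.tom.ne.ka.gi:` (8 syllables):
  Weights: 6 ne L, 7 ka L, 8 gi: H.
  The penult (syllable 7, ka) is light, so stress falls on the antepenult (syllable 6, ne).
  → primary stress on syllable 6.

yes: 5→6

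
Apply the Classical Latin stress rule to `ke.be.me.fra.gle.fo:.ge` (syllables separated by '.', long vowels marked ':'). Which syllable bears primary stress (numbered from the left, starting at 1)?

Classical Latin: stress the penult if heavy (long vowel or closed), else the antepenult.
Weights: 5 gle L, 6 fo: H, 7 ge L.
The penult (syllable 6, fo:) is heavy, so it takes stress.
Stress on syllable 6: ke.be.me.fra.gle.ˈfo:.ge.

6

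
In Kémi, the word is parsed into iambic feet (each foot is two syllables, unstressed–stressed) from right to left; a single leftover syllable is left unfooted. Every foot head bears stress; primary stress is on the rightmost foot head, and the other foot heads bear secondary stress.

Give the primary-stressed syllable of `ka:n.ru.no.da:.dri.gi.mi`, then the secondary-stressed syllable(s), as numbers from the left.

Parse right to left into iambic (σˈσ) feet: ka:n (ru.ˈno) (da:.ˈdri) (gi.ˈmi). Syllable 1 is left unfooted.
Foot heads (stressed positions): 3, 5, 7.
End Rule Rightmost: primary stress on the rightmost head = syllable 7.
Secondary stress on 3, 5: ka:n.ru.ˌno.da:.ˌdri.gi.ˈmi.

primary 7, secondary 3, 5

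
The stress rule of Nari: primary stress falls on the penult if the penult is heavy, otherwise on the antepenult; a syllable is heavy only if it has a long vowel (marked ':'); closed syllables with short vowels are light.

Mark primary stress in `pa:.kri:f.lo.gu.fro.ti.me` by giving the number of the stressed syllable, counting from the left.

5

Weights: 5 fro L, 6 ti L, 7 me L.
The penult (syllable 6, ti) is light, so stress falls on the antepenult (syllable 5, fro).
Primary stress: syllable 5 → pa:.kri:f.lo.gu.ˈfro.ti.me.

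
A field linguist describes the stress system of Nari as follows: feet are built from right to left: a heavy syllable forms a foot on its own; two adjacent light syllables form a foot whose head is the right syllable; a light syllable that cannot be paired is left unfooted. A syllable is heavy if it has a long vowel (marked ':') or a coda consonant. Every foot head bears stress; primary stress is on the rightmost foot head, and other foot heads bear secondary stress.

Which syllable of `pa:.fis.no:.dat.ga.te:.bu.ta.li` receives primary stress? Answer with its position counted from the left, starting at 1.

Weights: 1 pa: H, 2 fis H, 3 no: H, 4 dat H, 5 ga L, 6 te: H, 7 bu L, 8 ta L, 9 li L.
Parse right to left (heavy = foot alone; LL = one foot; stranded L unfooted): (ˈpa:) (ˈfis) (ˈno:) (ˈdat) ga (ˈte:) bu (ta.ˈli).
Foot heads: 1, 2, 3, 4, 6, 9.
Primary stress on the rightmost head = syllable 9.
Primary stress: syllable 9 → pa:.fis.no:.dat.ga.te:.bu.ta.ˈli.

9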